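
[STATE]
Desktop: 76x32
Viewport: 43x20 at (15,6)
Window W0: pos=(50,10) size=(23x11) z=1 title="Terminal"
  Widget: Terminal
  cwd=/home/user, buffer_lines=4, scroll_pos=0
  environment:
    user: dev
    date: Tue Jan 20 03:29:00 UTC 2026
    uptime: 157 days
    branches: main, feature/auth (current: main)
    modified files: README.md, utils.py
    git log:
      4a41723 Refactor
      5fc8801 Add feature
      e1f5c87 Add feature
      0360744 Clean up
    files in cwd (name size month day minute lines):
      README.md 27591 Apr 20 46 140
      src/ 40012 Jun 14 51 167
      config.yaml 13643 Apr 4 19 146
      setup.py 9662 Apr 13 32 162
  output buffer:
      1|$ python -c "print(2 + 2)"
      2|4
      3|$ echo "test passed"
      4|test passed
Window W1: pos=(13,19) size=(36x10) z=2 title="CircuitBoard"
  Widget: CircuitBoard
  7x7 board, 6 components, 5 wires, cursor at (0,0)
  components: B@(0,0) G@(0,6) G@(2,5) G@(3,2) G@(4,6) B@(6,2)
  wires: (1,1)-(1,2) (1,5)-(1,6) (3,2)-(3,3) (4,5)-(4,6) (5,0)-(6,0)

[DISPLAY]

                                           
                                           
                                           
                                           
                                   ┏━━━━━━━
                                   ┃ Termin
                                   ┠───────
                                   ┃$ pytho
                                   ┃4      
                                   ┃$ echo 
                                   ┃test pa
                                   ┃$ █    
                                   ┃       
━━━━━━━━━━━━━━━━━━━━━━━━━━━━━━━━━┓ ┃       
CircuitBoard                     ┃ ┗━━━━━━━
─────────────────────────────────┨         
  0 1 2 3 4 5 6                  ┃         
  [B]                      G     ┃         
                                 ┃         
       · ─ ·           · ─ ·     ┃         


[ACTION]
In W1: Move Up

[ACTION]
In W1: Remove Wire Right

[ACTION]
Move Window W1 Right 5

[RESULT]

                                           
                                           
                                           
                                           
                                   ┏━━━━━━━
                                   ┃ Termin
                                   ┠───────
                                   ┃$ pytho
                                   ┃4      
                                   ┃$ echo 
                                   ┃test pa
                                   ┃$ █    
                                   ┃       
   ┏━━━━━━━━━━━━━━━━━━━━━━━━━━━━━━━━━━┓    
   ┃ CircuitBoard                     ┃━━━━
   ┠──────────────────────────────────┨    
   ┃   0 1 2 3 4 5 6                  ┃    
   ┃0  [B]                      G     ┃    
   ┃                                  ┃    
   ┃1       · ─ ·           · ─ ·     ┃    


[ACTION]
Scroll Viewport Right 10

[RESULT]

                                           
                                           
                                           
                                           
                         ┏━━━━━━━━━━━━━━━━━
                         ┃ Terminal        
                         ┠─────────────────
                         ┃$ python -c "prin
                         ┃4                
                         ┃$ echo "test pass
                         ┃test passed      
                         ┃$ █              
                         ┃                 
━━━━━━━━━━━━━━━━━━━━━━━━━━━━┓              
itBoard                     ┃━━━━━━━━━━━━━━
────────────────────────────┨              
 2 3 4 5 6                  ┃              
                      G     ┃              
                            ┃              
  · ─ ·           · ─ ·     ┃              


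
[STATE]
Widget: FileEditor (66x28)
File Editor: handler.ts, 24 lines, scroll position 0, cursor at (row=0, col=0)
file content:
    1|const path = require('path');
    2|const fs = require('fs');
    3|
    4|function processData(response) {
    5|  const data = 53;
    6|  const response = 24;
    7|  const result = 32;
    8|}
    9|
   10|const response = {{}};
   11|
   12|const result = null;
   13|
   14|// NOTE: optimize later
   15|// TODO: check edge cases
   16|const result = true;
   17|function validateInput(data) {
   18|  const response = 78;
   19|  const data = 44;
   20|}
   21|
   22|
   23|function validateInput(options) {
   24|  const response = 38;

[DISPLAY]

█onst path = require('path');                                    ▲
const fs = require('fs');                                        █
                                                                 ░
function processData(response) {                                 ░
  const data = 53;                                               ░
  const response = 24;                                           ░
  const result = 32;                                             ░
}                                                                ░
                                                                 ░
const response = {{}};                                           ░
                                                                 ░
const result = null;                                             ░
                                                                 ░
// NOTE: optimize later                                          ░
// TODO: check edge cases                                        ░
const result = true;                                             ░
function validateInput(data) {                                   ░
  const response = 78;                                           ░
  const data = 44;                                               ░
}                                                                ░
                                                                 ░
                                                                 ░
function validateInput(options) {                                ░
  const response = 38;                                           ░
                                                                 ░
                                                                 ░
                                                                 ░
                                                                 ▼


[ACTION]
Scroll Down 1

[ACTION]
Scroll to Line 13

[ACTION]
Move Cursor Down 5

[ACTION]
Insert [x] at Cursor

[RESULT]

const path = require('path');                                    ▲
const fs = require('fs');                                        █
                                                                 ░
function processData(response) {                                 ░
  const data = 53;                                               ░
x█ const response = 24;                                          ░
  const result = 32;                                             ░
}                                                                ░
                                                                 ░
const response = {{}};                                           ░
                                                                 ░
const result = null;                                             ░
                                                                 ░
// NOTE: optimize later                                          ░
// TODO: check edge cases                                        ░
const result = true;                                             ░
function validateInput(data) {                                   ░
  const response = 78;                                           ░
  const data = 44;                                               ░
}                                                                ░
                                                                 ░
                                                                 ░
function validateInput(options) {                                ░
  const response = 38;                                           ░
                                                                 ░
                                                                 ░
                                                                 ░
                                                                 ▼


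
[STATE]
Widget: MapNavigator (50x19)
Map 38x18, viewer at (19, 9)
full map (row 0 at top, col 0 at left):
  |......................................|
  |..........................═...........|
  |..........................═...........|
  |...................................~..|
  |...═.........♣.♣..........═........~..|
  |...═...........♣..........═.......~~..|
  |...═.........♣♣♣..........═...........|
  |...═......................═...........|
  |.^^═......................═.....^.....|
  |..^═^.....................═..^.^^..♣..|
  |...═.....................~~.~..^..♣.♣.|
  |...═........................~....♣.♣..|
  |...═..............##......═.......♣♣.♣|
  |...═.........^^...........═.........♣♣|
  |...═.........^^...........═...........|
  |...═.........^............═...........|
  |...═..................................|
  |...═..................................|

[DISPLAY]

      ......................................      
      ..........................═...........      
      ..........................═...........      
      ...................................~..      
      ...═.........♣.♣..........═........~..      
      ...═...........♣..........═.......~~..      
      ...═.........♣♣♣..........═...........      
      ...═......................═...........      
      .^^═......................═.....^.....      
      ..^═^..............@......═..^.^^..♣..      
      ...═.....................~~.~..^..♣.♣.      
      ...═........................~....♣.♣..      
      ...═..............##......═.......♣♣.♣      
      ...═.........^^...........═.........♣♣      
      ...═.........^^...........═...........      
      ...═.........^............═...........      
      ...═..................................      
      ...═..................................      
                                                  


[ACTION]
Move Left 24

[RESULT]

                         .........................
                         .........................
                         .........................
                         .........................
                         ...═.........♣.♣.........
                         ...═...........♣.........
                         ...═.........♣♣♣.........
                         ...═.....................
                         .^^═.....................
                         @.^═^....................
                         ...═.....................
                         ...═.....................
                         ...═..............##.....
                         ...═.........^^..........
                         ...═.........^^..........
                         ...═.........^...........
                         ...═.....................
                         ...═.....................
                                                  


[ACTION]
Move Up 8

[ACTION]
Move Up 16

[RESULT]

                                                  
                                                  
                                                  
                                                  
                                                  
                                                  
                                                  
                                                  
                                                  
                         @........................
                         .........................
                         .........................
                         .........................
                         ...═.........♣.♣.........
                         ...═...........♣.........
                         ...═.........♣♣♣.........
                         ...═.....................
                         .^^═.....................
                         ..^═^....................


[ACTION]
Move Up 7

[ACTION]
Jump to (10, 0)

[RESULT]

                                                  
                                                  
                                                  
                                                  
                                                  
                                                  
                                                  
                                                  
                                                  
               ..........@........................
               ..........................═........
               ..........................═........
               ...................................
               ...═.........♣.♣..........═........
               ...═...........♣..........═.......~
               ...═.........♣♣♣..........═........
               ...═......................═........
               .^^═......................═.....^..
               ..^═^.....................═..^.^^..


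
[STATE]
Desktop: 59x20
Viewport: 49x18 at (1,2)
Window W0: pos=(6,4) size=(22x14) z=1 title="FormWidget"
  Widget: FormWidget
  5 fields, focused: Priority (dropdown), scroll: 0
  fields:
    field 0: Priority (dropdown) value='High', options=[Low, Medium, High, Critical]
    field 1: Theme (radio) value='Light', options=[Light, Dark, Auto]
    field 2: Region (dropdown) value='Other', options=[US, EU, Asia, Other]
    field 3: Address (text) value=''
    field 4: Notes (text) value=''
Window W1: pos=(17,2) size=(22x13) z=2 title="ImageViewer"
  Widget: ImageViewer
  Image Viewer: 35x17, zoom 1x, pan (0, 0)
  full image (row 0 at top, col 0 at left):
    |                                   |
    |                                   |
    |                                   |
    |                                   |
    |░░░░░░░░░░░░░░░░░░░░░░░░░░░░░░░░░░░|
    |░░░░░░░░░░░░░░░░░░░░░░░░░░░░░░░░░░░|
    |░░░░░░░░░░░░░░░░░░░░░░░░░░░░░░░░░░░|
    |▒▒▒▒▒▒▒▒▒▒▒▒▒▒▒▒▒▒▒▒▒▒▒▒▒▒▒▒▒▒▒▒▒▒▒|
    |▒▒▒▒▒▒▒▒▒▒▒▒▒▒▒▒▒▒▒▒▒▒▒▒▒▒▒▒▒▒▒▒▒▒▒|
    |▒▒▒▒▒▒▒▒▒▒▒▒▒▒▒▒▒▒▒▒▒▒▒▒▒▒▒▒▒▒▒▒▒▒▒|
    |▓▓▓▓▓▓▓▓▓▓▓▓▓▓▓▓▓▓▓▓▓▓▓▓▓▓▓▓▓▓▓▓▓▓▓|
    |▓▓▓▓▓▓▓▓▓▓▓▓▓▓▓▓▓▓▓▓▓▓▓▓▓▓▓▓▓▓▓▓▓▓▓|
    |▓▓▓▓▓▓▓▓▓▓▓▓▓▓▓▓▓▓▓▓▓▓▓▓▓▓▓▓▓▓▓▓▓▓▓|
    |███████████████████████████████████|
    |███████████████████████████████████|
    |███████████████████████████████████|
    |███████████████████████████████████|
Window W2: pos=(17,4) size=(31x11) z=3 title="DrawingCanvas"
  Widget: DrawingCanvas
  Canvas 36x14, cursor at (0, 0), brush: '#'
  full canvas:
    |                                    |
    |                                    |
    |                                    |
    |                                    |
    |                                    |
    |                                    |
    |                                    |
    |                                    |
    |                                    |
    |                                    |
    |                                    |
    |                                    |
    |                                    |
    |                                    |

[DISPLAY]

                ┏━━━━━━━━━━━━━━━━━━━━┓           
                ┃ ImageViewer        ┃           
     ┏━━━━━━━━━━┏━━━━━━━━━━━━━━━━━━━━━━━━━━━━━┓  
     ┃ FormWidge┃ DrawingCanvas               ┃  
     ┠──────────┠─────────────────────────────┨  
     ┃> Priority┃+                            ┃  
     ┃  Theme:  ┃                             ┃  
     ┃  Region: ┃                             ┃  
     ┃  Address:┃                             ┃  
     ┃  Notes:  ┃                             ┃  
     ┃          ┃                             ┃  
     ┃          ┃                             ┃  
     ┃          ┗━━━━━━━━━━━━━━━━━━━━━━━━━━━━━┛  
     ┃                    ┃                      
     ┃                    ┃                      
     ┗━━━━━━━━━━━━━━━━━━━━┛                      
                                                 
                                                 


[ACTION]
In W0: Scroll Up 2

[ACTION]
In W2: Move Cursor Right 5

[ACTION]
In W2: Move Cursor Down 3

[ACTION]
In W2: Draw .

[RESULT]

                ┏━━━━━━━━━━━━━━━━━━━━┓           
                ┃ ImageViewer        ┃           
     ┏━━━━━━━━━━┏━━━━━━━━━━━━━━━━━━━━━━━━━━━━━┓  
     ┃ FormWidge┃ DrawingCanvas               ┃  
     ┠──────────┠─────────────────────────────┨  
     ┃> Priority┃                             ┃  
     ┃  Theme:  ┃                             ┃  
     ┃  Region: ┃                             ┃  
     ┃  Address:┃     .                       ┃  
     ┃  Notes:  ┃                             ┃  
     ┃          ┃                             ┃  
     ┃          ┃                             ┃  
     ┃          ┗━━━━━━━━━━━━━━━━━━━━━━━━━━━━━┛  
     ┃                    ┃                      
     ┃                    ┃                      
     ┗━━━━━━━━━━━━━━━━━━━━┛                      
                                                 
                                                 


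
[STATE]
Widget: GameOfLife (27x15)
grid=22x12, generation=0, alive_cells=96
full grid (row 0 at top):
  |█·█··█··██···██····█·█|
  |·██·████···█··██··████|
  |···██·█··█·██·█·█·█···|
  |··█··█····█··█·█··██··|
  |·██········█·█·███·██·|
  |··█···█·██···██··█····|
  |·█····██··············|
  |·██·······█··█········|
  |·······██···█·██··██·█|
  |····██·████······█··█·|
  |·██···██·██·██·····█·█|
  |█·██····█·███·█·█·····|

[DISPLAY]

Gen: 0                     
█·█··█··██···██····█·█     
·██·████···█··██··████     
···██·█··█·██·█·█·█···     
··█··█····█··█·█··██··     
·██········█·█·███·██·     
··█···█·██···██··█····     
·█····██··············     
·██·······█··█········     
·······██···█·██··██·█     
····██·████······█··█·     
·██···██·██·██·····█·█     
█·██····█·███·█·█·····     
                           
                           


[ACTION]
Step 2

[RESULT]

Gen: 2                     
·████·███·····█··████·     
·█··█··█··██·████████·     
█··█··█·█··██····█····     
█···█····██··██·█··██·     
····██···███···█·█·██·     
···█··█···█·█··█·███··     
·█···██··█············     
·██··█····█····█···█··     
·····███·███···█···██·     
····█··█··█···█······█     
·██·████·█··█·········     
·███████···███········     
                           
                           


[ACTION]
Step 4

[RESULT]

Gen: 6                     
··██████··············     
···█·███·█·█··········     
····█····█·········█··     
····██···█······█···█·     
····█··██·······█··█··     
·······██·············     
····██·██········███··     
·████··██·········█·█·     
·██····██···██·····██·     
·█·····██··███·····██·     
··█··█··█·██·█········     
············█·········     
                           
                           


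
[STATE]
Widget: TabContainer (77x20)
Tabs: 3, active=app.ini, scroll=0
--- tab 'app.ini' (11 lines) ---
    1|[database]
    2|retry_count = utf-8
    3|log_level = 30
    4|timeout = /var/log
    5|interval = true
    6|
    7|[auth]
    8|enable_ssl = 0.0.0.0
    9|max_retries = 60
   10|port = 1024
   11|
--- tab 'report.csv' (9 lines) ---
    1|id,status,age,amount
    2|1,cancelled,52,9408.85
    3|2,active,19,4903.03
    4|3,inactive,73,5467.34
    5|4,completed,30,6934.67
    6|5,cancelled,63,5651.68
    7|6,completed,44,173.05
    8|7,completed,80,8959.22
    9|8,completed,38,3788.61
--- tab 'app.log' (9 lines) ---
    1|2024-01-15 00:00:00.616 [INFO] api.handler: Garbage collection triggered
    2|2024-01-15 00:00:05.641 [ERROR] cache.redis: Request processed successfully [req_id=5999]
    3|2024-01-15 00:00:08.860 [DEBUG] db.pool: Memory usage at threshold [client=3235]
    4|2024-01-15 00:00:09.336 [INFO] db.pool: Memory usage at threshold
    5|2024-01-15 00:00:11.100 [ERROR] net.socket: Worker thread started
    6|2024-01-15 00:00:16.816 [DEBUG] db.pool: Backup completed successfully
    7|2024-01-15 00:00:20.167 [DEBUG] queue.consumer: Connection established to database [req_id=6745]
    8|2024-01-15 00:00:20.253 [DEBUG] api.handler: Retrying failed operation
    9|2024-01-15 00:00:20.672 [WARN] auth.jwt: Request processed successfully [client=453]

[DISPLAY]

[app.ini]│ report.csv │ app.log                                              
─────────────────────────────────────────────────────────────────────────────
[database]                                                                   
retry_count = utf-8                                                          
log_level = 30                                                               
timeout = /var/log                                                           
interval = true                                                              
                                                                             
[auth]                                                                       
enable_ssl = 0.0.0.0                                                         
max_retries = 60                                                             
port = 1024                                                                  
                                                                             
                                                                             
                                                                             
                                                                             
                                                                             
                                                                             
                                                                             
                                                                             


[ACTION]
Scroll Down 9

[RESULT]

[app.ini]│ report.csv │ app.log                                              
─────────────────────────────────────────────────────────────────────────────
port = 1024                                                                  
                                                                             
                                                                             
                                                                             
                                                                             
                                                                             
                                                                             
                                                                             
                                                                             
                                                                             
                                                                             
                                                                             
                                                                             
                                                                             
                                                                             
                                                                             
                                                                             
                                                                             


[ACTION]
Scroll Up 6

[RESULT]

[app.ini]│ report.csv │ app.log                                              
─────────────────────────────────────────────────────────────────────────────
timeout = /var/log                                                           
interval = true                                                              
                                                                             
[auth]                                                                       
enable_ssl = 0.0.0.0                                                         
max_retries = 60                                                             
port = 1024                                                                  
                                                                             
                                                                             
                                                                             
                                                                             
                                                                             
                                                                             
                                                                             
                                                                             
                                                                             
                                                                             
                                                                             


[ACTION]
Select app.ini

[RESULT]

[app.ini]│ report.csv │ app.log                                              
─────────────────────────────────────────────────────────────────────────────
[database]                                                                   
retry_count = utf-8                                                          
log_level = 30                                                               
timeout = /var/log                                                           
interval = true                                                              
                                                                             
[auth]                                                                       
enable_ssl = 0.0.0.0                                                         
max_retries = 60                                                             
port = 1024                                                                  
                                                                             
                                                                             
                                                                             
                                                                             
                                                                             
                                                                             
                                                                             
                                                                             


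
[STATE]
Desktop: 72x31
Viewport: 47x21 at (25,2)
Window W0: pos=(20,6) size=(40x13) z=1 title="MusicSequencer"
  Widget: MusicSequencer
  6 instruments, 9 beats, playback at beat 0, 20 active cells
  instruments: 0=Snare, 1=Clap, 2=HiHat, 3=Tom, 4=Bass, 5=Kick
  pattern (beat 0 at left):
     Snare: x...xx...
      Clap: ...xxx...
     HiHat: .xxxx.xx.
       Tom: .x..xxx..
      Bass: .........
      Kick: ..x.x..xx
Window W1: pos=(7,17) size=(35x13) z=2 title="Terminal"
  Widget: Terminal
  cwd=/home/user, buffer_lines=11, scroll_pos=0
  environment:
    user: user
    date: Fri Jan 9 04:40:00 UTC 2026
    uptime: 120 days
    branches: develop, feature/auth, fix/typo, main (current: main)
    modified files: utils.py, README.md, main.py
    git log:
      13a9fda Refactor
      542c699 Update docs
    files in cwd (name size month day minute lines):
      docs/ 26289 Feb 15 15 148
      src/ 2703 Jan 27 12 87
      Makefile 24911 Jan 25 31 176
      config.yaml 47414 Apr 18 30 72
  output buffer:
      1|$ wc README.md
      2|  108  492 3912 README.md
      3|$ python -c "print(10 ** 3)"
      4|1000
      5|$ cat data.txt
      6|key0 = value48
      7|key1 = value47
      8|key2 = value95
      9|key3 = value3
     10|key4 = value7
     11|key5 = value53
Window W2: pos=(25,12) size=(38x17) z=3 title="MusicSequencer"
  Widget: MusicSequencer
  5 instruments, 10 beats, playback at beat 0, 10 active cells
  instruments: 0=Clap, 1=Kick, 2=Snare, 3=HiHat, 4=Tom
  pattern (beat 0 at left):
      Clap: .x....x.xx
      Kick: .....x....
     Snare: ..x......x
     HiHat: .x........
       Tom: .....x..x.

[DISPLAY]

                                               
                                               
                                               
                                               
━━━━━━━━━━━━━━━━━━━━━━━━━━━━━━━━━━┓            
icSequencer                       ┃            
──────────────────────────────────┨            
  ▼12345678                       ┃            
re█···██···                       ┃            
ap···███···                       ┃            
┏━━━━━━━━━━━━━━━━━━━━━━━━━━━━━━━━━━━━┓         
┃ MusicSequencer                     ┃         
┠────────────────────────────────────┨         
┃      ▼123456789                    ┃         
┃  Clap·█····█·██                    ┃         
┃  Kick·····█····                    ┃         
┃ Snare··█······█                    ┃         
┃ HiHat·█········                    ┃         
┃   Tom·····█··█·                    ┃         
┃                                    ┃         
┃                                    ┃         


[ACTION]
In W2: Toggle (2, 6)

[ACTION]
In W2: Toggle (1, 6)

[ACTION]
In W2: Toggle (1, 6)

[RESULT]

                                               
                                               
                                               
                                               
━━━━━━━━━━━━━━━━━━━━━━━━━━━━━━━━━━┓            
icSequencer                       ┃            
──────────────────────────────────┨            
  ▼12345678                       ┃            
re█···██···                       ┃            
ap···███···                       ┃            
┏━━━━━━━━━━━━━━━━━━━━━━━━━━━━━━━━━━━━┓         
┃ MusicSequencer                     ┃         
┠────────────────────────────────────┨         
┃      ▼123456789                    ┃         
┃  Clap·█····█·██                    ┃         
┃  Kick·····█····                    ┃         
┃ Snare··█···█··█                    ┃         
┃ HiHat·█········                    ┃         
┃   Tom·····█··█·                    ┃         
┃                                    ┃         
┃                                    ┃         


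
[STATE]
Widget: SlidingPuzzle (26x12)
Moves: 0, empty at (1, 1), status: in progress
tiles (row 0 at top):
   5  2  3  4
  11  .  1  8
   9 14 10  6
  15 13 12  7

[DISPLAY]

┌────┬────┬────┬────┐     
│  5 │  2 │  3 │  4 │     
├────┼────┼────┼────┤     
│ 11 │    │  1 │  8 │     
├────┼────┼────┼────┤     
│  9 │ 14 │ 10 │  6 │     
├────┼────┼────┼────┤     
│ 15 │ 13 │ 12 │  7 │     
└────┴────┴────┴────┘     
Moves: 0                  
                          
                          


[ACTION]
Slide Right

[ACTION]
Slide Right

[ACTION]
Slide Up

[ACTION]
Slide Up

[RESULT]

┌────┬────┬────┬────┐     
│  5 │  2 │  3 │  4 │     
├────┼────┼────┼────┤     
│  9 │ 11 │  1 │  8 │     
├────┼────┼────┼────┤     
│ 15 │ 14 │ 10 │  6 │     
├────┼────┼────┼────┤     
│    │ 13 │ 12 │  7 │     
└────┴────┴────┴────┘     
Moves: 3                  
                          
                          


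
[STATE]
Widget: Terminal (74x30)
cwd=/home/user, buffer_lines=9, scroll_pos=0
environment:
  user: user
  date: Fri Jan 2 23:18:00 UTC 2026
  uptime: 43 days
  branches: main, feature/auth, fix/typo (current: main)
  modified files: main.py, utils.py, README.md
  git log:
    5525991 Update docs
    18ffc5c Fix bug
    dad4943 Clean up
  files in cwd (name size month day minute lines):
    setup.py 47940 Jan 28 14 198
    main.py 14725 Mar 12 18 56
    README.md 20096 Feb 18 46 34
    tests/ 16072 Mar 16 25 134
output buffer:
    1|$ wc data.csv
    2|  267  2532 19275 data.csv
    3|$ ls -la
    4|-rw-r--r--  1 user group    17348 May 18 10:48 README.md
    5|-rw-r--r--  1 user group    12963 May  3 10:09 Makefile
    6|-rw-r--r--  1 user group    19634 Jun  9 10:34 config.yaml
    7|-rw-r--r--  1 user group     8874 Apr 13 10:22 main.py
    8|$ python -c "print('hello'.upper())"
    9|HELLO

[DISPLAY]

$ wc data.csv                                                             
  267  2532 19275 data.csv                                                
$ ls -la                                                                  
-rw-r--r--  1 user group    17348 May 18 10:48 README.md                  
-rw-r--r--  1 user group    12963 May  3 10:09 Makefile                   
-rw-r--r--  1 user group    19634 Jun  9 10:34 config.yaml                
-rw-r--r--  1 user group     8874 Apr 13 10:22 main.py                    
$ python -c "print('hello'.upper())"                                      
HELLO                                                                     
$ █                                                                       
                                                                          
                                                                          
                                                                          
                                                                          
                                                                          
                                                                          
                                                                          
                                                                          
                                                                          
                                                                          
                                                                          
                                                                          
                                                                          
                                                                          
                                                                          
                                                                          
                                                                          
                                                                          
                                                                          
                                                                          


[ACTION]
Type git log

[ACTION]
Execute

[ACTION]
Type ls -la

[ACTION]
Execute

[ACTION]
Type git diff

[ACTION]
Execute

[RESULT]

$ wc data.csv                                                             
  267  2532 19275 data.csv                                                
$ ls -la                                                                  
-rw-r--r--  1 user group    17348 May 18 10:48 README.md                  
-rw-r--r--  1 user group    12963 May  3 10:09 Makefile                   
-rw-r--r--  1 user group    19634 Jun  9 10:34 config.yaml                
-rw-r--r--  1 user group     8874 Apr 13 10:22 main.py                    
$ python -c "print('hello'.upper())"                                      
HELLO                                                                     
$ git log                                                                 
5525991 Update docs                                                       
18ffc5c Fix bug                                                           
dad4943 Clean up                                                          
$ ls -la                                                                  
-rw-r--r--  1 user group    47940 Jan 28 10:14 setup.py                   
-rw-r--r--  1 user group    14725 Mar 12 10:18 main.py                    
-rw-r--r--  1 user group    20096 Feb 18 10:46 README.md                  
drwxr-xr-x  1 user group    16072 Mar 16 10:25 tests/                     
$ git diff                                                                
diff --git a/main.py b/main.py                                            
--- a/main.py                                                             
+++ b/main.py                                                             
@@ -1,3 +1,4 @@                                                           
+# updated                                                                
 import sys                                                               
$ █                                                                       
                                                                          
                                                                          
                                                                          
                                                                          
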